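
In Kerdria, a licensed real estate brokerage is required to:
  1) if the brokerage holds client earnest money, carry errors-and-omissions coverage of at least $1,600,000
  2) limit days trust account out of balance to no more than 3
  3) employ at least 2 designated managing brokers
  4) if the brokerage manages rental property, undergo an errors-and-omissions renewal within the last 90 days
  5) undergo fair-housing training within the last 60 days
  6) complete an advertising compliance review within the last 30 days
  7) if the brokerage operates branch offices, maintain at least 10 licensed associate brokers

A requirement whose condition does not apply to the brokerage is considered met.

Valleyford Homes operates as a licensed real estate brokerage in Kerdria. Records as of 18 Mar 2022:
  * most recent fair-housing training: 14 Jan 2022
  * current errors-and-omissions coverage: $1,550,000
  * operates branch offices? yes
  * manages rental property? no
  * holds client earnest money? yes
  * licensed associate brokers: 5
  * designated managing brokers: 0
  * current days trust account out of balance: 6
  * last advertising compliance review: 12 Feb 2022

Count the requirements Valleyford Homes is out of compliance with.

6

1. condition 'holds client earnest money' holds; errors-and-omissions coverage $1,550,000 < $1,600,000 → not met
2. days trust account out of balance 6 > 3 → not met
3. designated managing brokers 0 < 2 → not met
4. condition 'manages rental property' does not hold → requirement n/a → met
5. fair-housing training 63 days ago vs limit 60 → not met
6. advertising compliance review 34 days ago vs limit 30 → not met
7. condition 'operates branch offices' holds; licensed associate brokers 5 < 10 → not met
Not met: 6 of 7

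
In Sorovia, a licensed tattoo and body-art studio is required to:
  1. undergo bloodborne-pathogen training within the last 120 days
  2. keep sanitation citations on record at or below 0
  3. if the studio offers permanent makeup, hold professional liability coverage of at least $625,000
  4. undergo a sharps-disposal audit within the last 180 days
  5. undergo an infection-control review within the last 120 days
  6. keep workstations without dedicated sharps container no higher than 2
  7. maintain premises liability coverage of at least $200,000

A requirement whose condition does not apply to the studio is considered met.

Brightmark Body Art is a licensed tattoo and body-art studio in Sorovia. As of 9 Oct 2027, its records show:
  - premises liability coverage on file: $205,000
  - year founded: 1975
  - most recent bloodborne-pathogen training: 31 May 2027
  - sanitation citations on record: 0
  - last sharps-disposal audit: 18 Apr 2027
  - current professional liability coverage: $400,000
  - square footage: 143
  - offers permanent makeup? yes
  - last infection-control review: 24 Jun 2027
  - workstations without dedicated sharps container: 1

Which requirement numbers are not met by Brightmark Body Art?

1. bloodborne-pathogen training 131 days ago vs limit 120 → not met
2. sanitation citations on record 0 ≤ 0 → met
3. condition 'offers permanent makeup' holds; professional liability coverage $400,000 < $625,000 → not met
4. sharps-disposal audit 174 days ago vs limit 180 → met
5. infection-control review 107 days ago vs limit 120 → met
6. workstations without dedicated sharps container 1 ≤ 2 → met
7. premises liability coverage $205,000 ≥ $200,000 → met
Not met: 1, 3

1, 3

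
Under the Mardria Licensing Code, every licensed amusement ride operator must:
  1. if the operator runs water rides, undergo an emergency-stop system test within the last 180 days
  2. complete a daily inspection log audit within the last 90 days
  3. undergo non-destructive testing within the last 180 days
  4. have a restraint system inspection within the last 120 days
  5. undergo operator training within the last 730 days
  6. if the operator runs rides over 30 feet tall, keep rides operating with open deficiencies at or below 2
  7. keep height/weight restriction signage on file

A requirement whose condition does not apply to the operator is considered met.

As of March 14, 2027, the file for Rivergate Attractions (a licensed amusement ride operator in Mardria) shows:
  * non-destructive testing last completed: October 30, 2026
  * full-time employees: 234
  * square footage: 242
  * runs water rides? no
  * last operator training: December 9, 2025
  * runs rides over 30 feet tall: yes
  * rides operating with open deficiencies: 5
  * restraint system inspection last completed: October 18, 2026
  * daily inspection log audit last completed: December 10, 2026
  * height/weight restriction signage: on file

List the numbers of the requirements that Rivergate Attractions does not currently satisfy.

2, 4, 6

1. condition 'runs water rides' does not hold → requirement n/a → met
2. daily inspection log audit 94 days ago vs limit 90 → not met
3. non-destructive testing 135 days ago vs limit 180 → met
4. restraint system inspection 147 days ago vs limit 120 → not met
5. operator training 460 days ago vs limit 730 → met
6. condition 'runs rides over 30 feet tall' holds; rides operating with open deficiencies 5 > 2 → not met
7. height/weight restriction signage present → met
Not met: 2, 4, 6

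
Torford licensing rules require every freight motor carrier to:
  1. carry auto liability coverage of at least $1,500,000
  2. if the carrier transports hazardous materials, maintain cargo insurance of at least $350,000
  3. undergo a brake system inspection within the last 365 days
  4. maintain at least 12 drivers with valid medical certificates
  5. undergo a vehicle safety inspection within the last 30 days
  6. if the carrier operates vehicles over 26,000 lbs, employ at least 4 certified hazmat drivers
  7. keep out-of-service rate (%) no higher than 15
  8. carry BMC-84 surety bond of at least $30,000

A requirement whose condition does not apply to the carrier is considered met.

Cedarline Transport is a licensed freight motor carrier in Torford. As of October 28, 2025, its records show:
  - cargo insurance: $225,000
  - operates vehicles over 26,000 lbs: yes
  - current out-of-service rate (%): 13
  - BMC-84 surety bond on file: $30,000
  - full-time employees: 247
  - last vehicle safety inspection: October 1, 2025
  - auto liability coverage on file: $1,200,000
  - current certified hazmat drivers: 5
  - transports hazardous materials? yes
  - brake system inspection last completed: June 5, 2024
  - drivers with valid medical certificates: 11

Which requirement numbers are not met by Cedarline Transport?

1. auto liability coverage $1,200,000 < $1,500,000 → not met
2. condition 'transports hazardous materials' holds; cargo insurance $225,000 < $350,000 → not met
3. brake system inspection 510 days ago vs limit 365 → not met
4. drivers with valid medical certificates 11 < 12 → not met
5. vehicle safety inspection 27 days ago vs limit 30 → met
6. condition 'operates vehicles over 26,000 lbs' holds; certified hazmat drivers 5 ≥ 4 → met
7. out-of-service rate (%) 13 ≤ 15 → met
8. BMC-84 surety bond $30,000 ≥ $30,000 → met
Not met: 1, 2, 3, 4

1, 2, 3, 4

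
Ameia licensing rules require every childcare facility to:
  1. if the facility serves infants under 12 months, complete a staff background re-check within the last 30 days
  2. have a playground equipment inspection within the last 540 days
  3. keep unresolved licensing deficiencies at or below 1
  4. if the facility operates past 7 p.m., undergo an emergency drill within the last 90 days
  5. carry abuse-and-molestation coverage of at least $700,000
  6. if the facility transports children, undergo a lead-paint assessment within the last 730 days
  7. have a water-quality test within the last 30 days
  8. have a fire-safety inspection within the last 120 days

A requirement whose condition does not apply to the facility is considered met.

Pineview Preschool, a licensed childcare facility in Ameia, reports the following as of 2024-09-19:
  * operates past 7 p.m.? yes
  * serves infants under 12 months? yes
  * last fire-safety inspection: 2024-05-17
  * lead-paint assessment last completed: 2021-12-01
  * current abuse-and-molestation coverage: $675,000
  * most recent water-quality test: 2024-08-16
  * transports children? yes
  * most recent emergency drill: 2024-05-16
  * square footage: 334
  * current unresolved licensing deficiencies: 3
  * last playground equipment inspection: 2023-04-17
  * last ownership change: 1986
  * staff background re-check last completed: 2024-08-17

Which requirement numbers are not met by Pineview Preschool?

1, 3, 4, 5, 6, 7, 8

1. condition 'serves infants under 12 months' holds; staff background re-check 33 days ago vs limit 30 → not met
2. playground equipment inspection 521 days ago vs limit 540 → met
3. unresolved licensing deficiencies 3 > 1 → not met
4. condition 'operates past 7 p.m.' holds; emergency drill 126 days ago vs limit 90 → not met
5. abuse-and-molestation coverage $675,000 < $700,000 → not met
6. condition 'transports children' holds; lead-paint assessment 1023 days ago vs limit 730 → not met
7. water-quality test 34 days ago vs limit 30 → not met
8. fire-safety inspection 125 days ago vs limit 120 → not met
Not met: 1, 3, 4, 5, 6, 7, 8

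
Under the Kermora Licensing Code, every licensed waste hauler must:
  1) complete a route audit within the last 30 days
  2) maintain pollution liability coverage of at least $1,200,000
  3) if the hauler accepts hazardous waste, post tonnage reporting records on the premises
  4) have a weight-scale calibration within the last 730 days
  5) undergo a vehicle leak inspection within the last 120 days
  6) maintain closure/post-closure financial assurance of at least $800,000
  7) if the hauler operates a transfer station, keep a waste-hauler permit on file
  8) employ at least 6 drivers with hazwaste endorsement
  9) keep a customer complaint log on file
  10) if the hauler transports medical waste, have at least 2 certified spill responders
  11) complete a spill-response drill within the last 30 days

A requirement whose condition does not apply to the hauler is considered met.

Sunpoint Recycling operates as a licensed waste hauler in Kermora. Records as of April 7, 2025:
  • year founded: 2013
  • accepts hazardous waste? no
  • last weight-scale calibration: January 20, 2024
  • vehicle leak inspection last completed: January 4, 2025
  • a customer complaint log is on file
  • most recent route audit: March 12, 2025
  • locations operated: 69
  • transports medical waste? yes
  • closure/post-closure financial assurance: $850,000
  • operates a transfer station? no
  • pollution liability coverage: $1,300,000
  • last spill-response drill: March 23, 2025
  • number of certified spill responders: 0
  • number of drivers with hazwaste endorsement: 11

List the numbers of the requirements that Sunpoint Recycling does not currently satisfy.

1. route audit 26 days ago vs limit 30 → met
2. pollution liability coverage $1,300,000 ≥ $1,200,000 → met
3. condition 'accepts hazardous waste' does not hold → requirement n/a → met
4. weight-scale calibration 443 days ago vs limit 730 → met
5. vehicle leak inspection 93 days ago vs limit 120 → met
6. closure/post-closure financial assurance $850,000 ≥ $800,000 → met
7. condition 'operates a transfer station' does not hold → requirement n/a → met
8. drivers with hazwaste endorsement 11 ≥ 6 → met
9. customer complaint log present → met
10. condition 'transports medical waste' holds; certified spill responders 0 < 2 → not met
11. spill-response drill 15 days ago vs limit 30 → met
Not met: 10

10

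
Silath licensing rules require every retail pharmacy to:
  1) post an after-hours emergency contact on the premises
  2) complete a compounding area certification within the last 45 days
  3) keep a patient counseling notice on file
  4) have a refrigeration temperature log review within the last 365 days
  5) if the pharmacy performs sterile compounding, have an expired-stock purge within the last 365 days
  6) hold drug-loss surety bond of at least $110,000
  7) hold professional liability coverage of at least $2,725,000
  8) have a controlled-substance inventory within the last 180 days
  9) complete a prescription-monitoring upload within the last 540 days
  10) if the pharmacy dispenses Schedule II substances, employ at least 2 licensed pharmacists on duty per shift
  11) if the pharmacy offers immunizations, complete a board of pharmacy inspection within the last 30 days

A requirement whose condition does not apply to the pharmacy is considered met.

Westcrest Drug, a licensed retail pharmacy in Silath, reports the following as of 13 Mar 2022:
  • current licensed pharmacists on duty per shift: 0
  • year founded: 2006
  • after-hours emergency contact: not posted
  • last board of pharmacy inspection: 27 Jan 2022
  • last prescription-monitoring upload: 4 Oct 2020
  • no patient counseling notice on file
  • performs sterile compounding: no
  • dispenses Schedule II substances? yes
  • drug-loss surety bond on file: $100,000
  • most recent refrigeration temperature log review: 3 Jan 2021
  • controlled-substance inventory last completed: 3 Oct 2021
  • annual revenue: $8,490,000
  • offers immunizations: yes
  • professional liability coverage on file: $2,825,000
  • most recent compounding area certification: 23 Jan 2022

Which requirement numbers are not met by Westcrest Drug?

1, 2, 3, 4, 6, 10, 11

1. after-hours emergency contact absent → not met
2. compounding area certification 49 days ago vs limit 45 → not met
3. patient counseling notice absent → not met
4. refrigeration temperature log review 434 days ago vs limit 365 → not met
5. condition 'performs sterile compounding' does not hold → requirement n/a → met
6. drug-loss surety bond $100,000 < $110,000 → not met
7. professional liability coverage $2,825,000 ≥ $2,725,000 → met
8. controlled-substance inventory 161 days ago vs limit 180 → met
9. prescription-monitoring upload 525 days ago vs limit 540 → met
10. condition 'dispenses Schedule II substances' holds; licensed pharmacists on duty per shift 0 < 2 → not met
11. condition 'offers immunizations' holds; board of pharmacy inspection 45 days ago vs limit 30 → not met
Not met: 1, 2, 3, 4, 6, 10, 11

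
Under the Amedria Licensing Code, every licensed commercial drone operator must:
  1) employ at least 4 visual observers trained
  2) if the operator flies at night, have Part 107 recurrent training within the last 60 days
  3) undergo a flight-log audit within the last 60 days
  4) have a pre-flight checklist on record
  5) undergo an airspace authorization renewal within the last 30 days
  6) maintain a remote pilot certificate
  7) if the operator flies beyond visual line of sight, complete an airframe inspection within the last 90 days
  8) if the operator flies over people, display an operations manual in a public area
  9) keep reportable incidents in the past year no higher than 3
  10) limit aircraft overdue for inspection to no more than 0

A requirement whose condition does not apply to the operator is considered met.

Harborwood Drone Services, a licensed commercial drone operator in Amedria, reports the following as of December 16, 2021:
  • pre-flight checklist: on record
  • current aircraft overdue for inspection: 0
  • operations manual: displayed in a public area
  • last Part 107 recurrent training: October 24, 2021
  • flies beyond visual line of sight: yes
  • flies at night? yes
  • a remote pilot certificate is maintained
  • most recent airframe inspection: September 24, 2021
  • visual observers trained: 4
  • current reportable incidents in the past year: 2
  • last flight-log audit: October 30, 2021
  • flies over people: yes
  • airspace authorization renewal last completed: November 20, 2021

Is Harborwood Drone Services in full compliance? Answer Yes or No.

Yes

1. visual observers trained 4 ≥ 4 → met
2. condition 'flies at night' holds; Part 107 recurrent training 53 days ago vs limit 60 → met
3. flight-log audit 47 days ago vs limit 60 → met
4. pre-flight checklist present → met
5. airspace authorization renewal 26 days ago vs limit 30 → met
6. remote pilot certificate present → met
7. condition 'flies beyond visual line of sight' holds; airframe inspection 83 days ago vs limit 90 → met
8. condition 'flies over people' holds; operations manual present → met
9. reportable incidents in the past year 2 ≤ 3 → met
10. aircraft overdue for inspection 0 ≤ 0 → met
All met.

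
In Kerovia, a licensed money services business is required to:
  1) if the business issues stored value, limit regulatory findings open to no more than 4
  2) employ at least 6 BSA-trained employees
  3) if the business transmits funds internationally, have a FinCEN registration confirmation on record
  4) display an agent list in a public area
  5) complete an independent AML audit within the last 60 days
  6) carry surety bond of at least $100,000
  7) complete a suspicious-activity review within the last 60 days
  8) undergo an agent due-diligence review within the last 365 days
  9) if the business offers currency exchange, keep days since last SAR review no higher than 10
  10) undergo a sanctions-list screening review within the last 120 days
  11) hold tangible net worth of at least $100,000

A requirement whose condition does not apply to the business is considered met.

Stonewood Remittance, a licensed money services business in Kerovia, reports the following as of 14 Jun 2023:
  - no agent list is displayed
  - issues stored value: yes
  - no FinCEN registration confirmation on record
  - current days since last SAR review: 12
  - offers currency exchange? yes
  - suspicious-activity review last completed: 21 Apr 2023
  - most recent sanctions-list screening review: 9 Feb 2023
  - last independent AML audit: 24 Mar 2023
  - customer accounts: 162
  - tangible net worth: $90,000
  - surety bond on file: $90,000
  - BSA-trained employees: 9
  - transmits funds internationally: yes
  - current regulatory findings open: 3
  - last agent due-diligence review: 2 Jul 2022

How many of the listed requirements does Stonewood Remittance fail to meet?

1. condition 'issues stored value' holds; regulatory findings open 3 ≤ 4 → met
2. BSA-trained employees 9 ≥ 6 → met
3. condition 'transmits funds internationally' holds; FinCEN registration confirmation absent → not met
4. agent list absent → not met
5. independent AML audit 82 days ago vs limit 60 → not met
6. surety bond $90,000 < $100,000 → not met
7. suspicious-activity review 54 days ago vs limit 60 → met
8. agent due-diligence review 347 days ago vs limit 365 → met
9. condition 'offers currency exchange' holds; days since last SAR review 12 > 10 → not met
10. sanctions-list screening review 125 days ago vs limit 120 → not met
11. tangible net worth $90,000 < $100,000 → not met
Not met: 7 of 11

7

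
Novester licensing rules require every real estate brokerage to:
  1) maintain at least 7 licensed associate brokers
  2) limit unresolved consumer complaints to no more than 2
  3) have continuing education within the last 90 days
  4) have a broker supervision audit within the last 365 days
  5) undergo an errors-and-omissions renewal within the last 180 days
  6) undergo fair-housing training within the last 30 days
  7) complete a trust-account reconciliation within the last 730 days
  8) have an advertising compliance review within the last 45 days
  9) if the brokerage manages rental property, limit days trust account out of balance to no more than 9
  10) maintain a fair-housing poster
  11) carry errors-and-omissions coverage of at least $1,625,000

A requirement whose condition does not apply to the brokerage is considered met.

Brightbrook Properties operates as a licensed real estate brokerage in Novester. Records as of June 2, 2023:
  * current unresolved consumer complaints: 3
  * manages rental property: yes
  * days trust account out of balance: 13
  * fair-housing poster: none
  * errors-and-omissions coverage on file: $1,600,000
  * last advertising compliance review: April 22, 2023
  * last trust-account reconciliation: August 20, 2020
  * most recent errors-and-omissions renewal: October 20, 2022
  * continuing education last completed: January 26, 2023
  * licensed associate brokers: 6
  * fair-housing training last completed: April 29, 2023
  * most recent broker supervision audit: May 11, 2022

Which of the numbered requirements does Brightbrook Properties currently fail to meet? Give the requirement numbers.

1, 2, 3, 4, 5, 6, 7, 9, 10, 11

1. licensed associate brokers 6 < 7 → not met
2. unresolved consumer complaints 3 > 2 → not met
3. continuing education 127 days ago vs limit 90 → not met
4. broker supervision audit 387 days ago vs limit 365 → not met
5. errors-and-omissions renewal 225 days ago vs limit 180 → not met
6. fair-housing training 34 days ago vs limit 30 → not met
7. trust-account reconciliation 1016 days ago vs limit 730 → not met
8. advertising compliance review 41 days ago vs limit 45 → met
9. condition 'manages rental property' holds; days trust account out of balance 13 > 9 → not met
10. fair-housing poster absent → not met
11. errors-and-omissions coverage $1,600,000 < $1,625,000 → not met
Not met: 1, 2, 3, 4, 5, 6, 7, 9, 10, 11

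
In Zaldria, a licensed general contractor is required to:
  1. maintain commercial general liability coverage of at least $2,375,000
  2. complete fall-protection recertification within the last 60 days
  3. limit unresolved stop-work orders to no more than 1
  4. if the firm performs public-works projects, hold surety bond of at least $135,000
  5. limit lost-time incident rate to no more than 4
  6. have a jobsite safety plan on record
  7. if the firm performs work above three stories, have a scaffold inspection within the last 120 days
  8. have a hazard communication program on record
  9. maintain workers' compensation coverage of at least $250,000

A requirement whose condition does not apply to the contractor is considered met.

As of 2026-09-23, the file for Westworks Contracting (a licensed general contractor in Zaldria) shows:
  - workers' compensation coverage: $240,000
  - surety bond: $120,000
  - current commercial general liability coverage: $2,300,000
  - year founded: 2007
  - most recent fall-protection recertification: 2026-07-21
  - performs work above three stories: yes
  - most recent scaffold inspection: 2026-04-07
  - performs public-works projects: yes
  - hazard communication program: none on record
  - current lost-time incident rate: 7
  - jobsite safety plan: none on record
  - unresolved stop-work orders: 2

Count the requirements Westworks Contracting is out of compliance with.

9

1. commercial general liability coverage $2,300,000 < $2,375,000 → not met
2. fall-protection recertification 64 days ago vs limit 60 → not met
3. unresolved stop-work orders 2 > 1 → not met
4. condition 'performs public-works projects' holds; surety bond $120,000 < $135,000 → not met
5. lost-time incident rate 7 > 4 → not met
6. jobsite safety plan absent → not met
7. condition 'performs work above three stories' holds; scaffold inspection 169 days ago vs limit 120 → not met
8. hazard communication program absent → not met
9. workers' compensation coverage $240,000 < $250,000 → not met
Not met: 9 of 9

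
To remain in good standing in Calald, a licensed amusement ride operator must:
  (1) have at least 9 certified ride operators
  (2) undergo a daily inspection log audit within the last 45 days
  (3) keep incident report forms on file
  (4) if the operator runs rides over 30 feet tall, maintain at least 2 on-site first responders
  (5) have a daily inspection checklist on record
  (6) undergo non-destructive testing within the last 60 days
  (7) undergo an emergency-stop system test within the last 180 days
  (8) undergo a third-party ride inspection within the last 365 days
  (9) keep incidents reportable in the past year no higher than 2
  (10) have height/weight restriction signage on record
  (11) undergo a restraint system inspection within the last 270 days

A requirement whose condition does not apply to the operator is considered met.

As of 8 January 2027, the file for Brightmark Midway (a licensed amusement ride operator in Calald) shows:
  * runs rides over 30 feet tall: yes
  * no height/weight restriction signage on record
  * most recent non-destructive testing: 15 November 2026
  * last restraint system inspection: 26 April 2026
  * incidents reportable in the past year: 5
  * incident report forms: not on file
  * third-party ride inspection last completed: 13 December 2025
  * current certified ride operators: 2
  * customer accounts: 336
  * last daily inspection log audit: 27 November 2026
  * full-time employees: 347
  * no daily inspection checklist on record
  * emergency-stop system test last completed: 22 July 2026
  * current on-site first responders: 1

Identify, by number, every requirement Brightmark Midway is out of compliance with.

1, 3, 4, 5, 8, 9, 10

1. certified ride operators 2 < 9 → not met
2. daily inspection log audit 42 days ago vs limit 45 → met
3. incident report forms absent → not met
4. condition 'runs rides over 30 feet tall' holds; on-site first responders 1 < 2 → not met
5. daily inspection checklist absent → not met
6. non-destructive testing 54 days ago vs limit 60 → met
7. emergency-stop system test 170 days ago vs limit 180 → met
8. third-party ride inspection 391 days ago vs limit 365 → not met
9. incidents reportable in the past year 5 > 2 → not met
10. height/weight restriction signage absent → not met
11. restraint system inspection 257 days ago vs limit 270 → met
Not met: 1, 3, 4, 5, 8, 9, 10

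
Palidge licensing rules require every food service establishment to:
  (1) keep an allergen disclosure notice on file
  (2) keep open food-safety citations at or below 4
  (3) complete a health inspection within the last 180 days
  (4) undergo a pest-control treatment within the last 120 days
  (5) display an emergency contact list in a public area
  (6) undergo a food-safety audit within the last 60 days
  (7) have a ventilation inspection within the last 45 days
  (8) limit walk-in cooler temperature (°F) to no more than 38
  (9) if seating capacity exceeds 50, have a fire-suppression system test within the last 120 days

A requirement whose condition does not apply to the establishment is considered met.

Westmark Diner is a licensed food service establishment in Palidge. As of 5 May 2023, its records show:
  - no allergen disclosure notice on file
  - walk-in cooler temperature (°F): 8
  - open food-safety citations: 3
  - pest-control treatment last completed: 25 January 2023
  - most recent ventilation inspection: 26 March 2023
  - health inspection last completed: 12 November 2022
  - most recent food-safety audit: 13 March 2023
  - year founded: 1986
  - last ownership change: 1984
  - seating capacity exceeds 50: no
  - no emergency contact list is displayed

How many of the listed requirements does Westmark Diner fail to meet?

1. allergen disclosure notice absent → not met
2. open food-safety citations 3 ≤ 4 → met
3. health inspection 174 days ago vs limit 180 → met
4. pest-control treatment 100 days ago vs limit 120 → met
5. emergency contact list absent → not met
6. food-safety audit 53 days ago vs limit 60 → met
7. ventilation inspection 40 days ago vs limit 45 → met
8. walk-in cooler temperature (°F) 8 ≤ 38 → met
9. condition 'seating capacity exceeds 50' does not hold → requirement n/a → met
Not met: 2 of 9

2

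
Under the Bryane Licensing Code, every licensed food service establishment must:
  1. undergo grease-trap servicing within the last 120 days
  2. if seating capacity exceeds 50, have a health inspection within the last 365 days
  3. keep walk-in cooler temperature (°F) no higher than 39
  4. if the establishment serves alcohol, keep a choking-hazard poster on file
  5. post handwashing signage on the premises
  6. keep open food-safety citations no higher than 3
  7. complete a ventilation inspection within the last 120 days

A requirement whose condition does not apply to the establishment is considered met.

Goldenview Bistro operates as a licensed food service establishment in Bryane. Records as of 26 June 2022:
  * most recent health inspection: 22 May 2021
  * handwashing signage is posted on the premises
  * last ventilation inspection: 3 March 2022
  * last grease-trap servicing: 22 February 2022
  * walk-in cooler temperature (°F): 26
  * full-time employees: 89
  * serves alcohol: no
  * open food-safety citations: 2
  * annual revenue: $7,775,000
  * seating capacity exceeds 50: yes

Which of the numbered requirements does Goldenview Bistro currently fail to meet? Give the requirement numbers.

1. grease-trap servicing 124 days ago vs limit 120 → not met
2. condition 'seating capacity exceeds 50' holds; health inspection 400 days ago vs limit 365 → not met
3. walk-in cooler temperature (°F) 26 ≤ 39 → met
4. condition 'serves alcohol' does not hold → requirement n/a → met
5. handwashing signage present → met
6. open food-safety citations 2 ≤ 3 → met
7. ventilation inspection 115 days ago vs limit 120 → met
Not met: 1, 2

1, 2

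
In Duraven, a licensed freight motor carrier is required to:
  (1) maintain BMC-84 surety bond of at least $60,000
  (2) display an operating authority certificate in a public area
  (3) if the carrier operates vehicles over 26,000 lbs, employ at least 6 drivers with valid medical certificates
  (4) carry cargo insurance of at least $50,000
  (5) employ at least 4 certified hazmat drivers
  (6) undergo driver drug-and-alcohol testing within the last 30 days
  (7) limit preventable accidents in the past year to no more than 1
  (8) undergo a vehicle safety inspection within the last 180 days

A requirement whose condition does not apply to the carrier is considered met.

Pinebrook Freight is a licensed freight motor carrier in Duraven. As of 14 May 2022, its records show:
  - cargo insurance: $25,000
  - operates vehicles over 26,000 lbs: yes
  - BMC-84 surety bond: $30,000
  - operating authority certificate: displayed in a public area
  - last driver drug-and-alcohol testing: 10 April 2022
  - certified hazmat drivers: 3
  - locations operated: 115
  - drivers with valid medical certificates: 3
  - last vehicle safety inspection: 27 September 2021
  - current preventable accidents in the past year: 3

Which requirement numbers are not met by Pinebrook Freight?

1, 3, 4, 5, 6, 7, 8

1. BMC-84 surety bond $30,000 < $60,000 → not met
2. operating authority certificate present → met
3. condition 'operates vehicles over 26,000 lbs' holds; drivers with valid medical certificates 3 < 6 → not met
4. cargo insurance $25,000 < $50,000 → not met
5. certified hazmat drivers 3 < 4 → not met
6. driver drug-and-alcohol testing 34 days ago vs limit 30 → not met
7. preventable accidents in the past year 3 > 1 → not met
8. vehicle safety inspection 229 days ago vs limit 180 → not met
Not met: 1, 3, 4, 5, 6, 7, 8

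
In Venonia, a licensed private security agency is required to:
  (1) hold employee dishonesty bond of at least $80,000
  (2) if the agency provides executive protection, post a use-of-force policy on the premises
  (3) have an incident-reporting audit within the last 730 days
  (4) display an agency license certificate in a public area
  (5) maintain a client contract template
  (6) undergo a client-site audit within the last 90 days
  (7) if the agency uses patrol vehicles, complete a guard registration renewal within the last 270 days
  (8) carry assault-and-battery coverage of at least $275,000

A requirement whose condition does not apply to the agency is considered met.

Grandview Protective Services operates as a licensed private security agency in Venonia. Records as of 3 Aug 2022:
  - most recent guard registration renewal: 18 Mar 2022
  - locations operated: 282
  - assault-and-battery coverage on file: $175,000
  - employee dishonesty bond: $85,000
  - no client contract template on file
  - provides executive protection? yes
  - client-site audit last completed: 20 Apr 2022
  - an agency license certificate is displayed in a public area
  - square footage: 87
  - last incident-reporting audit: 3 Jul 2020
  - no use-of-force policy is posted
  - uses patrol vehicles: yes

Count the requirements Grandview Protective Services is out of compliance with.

5

1. employee dishonesty bond $85,000 ≥ $80,000 → met
2. condition 'provides executive protection' holds; use-of-force policy absent → not met
3. incident-reporting audit 761 days ago vs limit 730 → not met
4. agency license certificate present → met
5. client contract template absent → not met
6. client-site audit 105 days ago vs limit 90 → not met
7. condition 'uses patrol vehicles' holds; guard registration renewal 138 days ago vs limit 270 → met
8. assault-and-battery coverage $175,000 < $275,000 → not met
Not met: 5 of 8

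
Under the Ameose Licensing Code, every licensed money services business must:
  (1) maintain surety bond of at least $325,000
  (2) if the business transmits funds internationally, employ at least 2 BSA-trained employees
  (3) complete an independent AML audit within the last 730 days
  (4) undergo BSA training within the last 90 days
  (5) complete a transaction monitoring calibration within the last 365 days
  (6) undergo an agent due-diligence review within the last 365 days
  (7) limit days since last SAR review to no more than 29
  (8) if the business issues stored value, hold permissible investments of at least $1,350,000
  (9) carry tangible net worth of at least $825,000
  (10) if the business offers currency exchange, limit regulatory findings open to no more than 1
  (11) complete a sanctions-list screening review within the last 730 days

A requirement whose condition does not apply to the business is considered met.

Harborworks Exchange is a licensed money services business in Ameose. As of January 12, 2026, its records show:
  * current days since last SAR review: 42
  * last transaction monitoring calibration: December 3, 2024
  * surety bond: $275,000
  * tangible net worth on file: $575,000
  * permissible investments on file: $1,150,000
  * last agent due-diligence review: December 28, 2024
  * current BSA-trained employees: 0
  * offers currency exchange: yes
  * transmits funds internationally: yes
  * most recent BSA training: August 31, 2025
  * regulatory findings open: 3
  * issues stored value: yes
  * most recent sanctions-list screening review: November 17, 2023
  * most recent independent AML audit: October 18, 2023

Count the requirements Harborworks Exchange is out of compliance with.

1. surety bond $275,000 < $325,000 → not met
2. condition 'transmits funds internationally' holds; BSA-trained employees 0 < 2 → not met
3. independent AML audit 817 days ago vs limit 730 → not met
4. BSA training 134 days ago vs limit 90 → not met
5. transaction monitoring calibration 405 days ago vs limit 365 → not met
6. agent due-diligence review 380 days ago vs limit 365 → not met
7. days since last SAR review 42 > 29 → not met
8. condition 'issues stored value' holds; permissible investments $1,150,000 < $1,350,000 → not met
9. tangible net worth $575,000 < $825,000 → not met
10. condition 'offers currency exchange' holds; regulatory findings open 3 > 1 → not met
11. sanctions-list screening review 787 days ago vs limit 730 → not met
Not met: 11 of 11

11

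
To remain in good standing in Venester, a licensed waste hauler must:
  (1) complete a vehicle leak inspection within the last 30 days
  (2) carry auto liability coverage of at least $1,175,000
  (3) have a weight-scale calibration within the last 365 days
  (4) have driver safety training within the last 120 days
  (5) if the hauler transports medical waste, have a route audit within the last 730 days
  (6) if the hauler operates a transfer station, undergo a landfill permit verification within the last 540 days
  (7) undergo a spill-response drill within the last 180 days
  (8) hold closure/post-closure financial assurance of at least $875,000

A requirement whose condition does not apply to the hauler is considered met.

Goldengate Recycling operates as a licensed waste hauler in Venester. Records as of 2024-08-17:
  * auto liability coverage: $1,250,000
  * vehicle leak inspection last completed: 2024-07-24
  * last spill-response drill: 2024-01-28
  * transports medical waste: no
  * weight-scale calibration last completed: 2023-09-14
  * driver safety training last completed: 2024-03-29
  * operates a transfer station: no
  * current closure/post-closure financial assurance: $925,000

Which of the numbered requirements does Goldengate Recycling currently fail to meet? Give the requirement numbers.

4, 7

1. vehicle leak inspection 24 days ago vs limit 30 → met
2. auto liability coverage $1,250,000 ≥ $1,175,000 → met
3. weight-scale calibration 338 days ago vs limit 365 → met
4. driver safety training 141 days ago vs limit 120 → not met
5. condition 'transports medical waste' does not hold → requirement n/a → met
6. condition 'operates a transfer station' does not hold → requirement n/a → met
7. spill-response drill 202 days ago vs limit 180 → not met
8. closure/post-closure financial assurance $925,000 ≥ $875,000 → met
Not met: 4, 7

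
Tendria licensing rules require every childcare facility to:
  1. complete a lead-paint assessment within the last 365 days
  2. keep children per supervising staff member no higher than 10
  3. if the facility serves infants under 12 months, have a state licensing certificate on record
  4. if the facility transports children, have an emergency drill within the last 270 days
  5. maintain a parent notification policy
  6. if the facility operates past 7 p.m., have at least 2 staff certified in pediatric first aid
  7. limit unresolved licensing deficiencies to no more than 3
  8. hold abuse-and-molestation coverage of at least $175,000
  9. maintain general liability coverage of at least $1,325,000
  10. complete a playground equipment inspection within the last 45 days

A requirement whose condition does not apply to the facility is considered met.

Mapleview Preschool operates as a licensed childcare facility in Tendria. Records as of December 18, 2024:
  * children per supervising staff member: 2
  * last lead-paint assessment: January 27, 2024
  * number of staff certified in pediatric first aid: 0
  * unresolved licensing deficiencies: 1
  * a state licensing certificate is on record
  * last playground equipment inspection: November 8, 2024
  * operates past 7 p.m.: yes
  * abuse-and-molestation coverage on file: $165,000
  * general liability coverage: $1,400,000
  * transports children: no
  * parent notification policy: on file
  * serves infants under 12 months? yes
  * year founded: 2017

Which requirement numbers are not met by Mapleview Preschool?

6, 8

1. lead-paint assessment 326 days ago vs limit 365 → met
2. children per supervising staff member 2 ≤ 10 → met
3. condition 'serves infants under 12 months' holds; state licensing certificate present → met
4. condition 'transports children' does not hold → requirement n/a → met
5. parent notification policy present → met
6. condition 'operates past 7 p.m.' holds; staff certified in pediatric first aid 0 < 2 → not met
7. unresolved licensing deficiencies 1 ≤ 3 → met
8. abuse-and-molestation coverage $165,000 < $175,000 → not met
9. general liability coverage $1,400,000 ≥ $1,325,000 → met
10. playground equipment inspection 40 days ago vs limit 45 → met
Not met: 6, 8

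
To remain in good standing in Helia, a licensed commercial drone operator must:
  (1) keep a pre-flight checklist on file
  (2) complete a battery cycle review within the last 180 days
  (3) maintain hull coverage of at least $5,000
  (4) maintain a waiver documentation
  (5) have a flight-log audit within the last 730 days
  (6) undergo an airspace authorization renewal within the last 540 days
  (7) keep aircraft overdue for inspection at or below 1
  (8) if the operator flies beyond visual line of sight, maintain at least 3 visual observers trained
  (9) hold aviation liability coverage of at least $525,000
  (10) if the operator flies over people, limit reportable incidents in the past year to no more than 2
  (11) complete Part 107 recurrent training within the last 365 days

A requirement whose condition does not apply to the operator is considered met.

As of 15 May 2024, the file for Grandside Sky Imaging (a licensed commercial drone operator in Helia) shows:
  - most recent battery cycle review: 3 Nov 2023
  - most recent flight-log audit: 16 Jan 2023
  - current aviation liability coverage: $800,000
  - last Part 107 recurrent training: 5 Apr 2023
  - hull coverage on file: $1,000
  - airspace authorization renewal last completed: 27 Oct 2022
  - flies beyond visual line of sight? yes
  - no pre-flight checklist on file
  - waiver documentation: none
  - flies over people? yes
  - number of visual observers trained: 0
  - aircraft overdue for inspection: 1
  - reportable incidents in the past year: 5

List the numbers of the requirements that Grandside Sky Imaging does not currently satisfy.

1, 2, 3, 4, 6, 8, 10, 11

1. pre-flight checklist absent → not met
2. battery cycle review 194 days ago vs limit 180 → not met
3. hull coverage $1,000 < $5,000 → not met
4. waiver documentation absent → not met
5. flight-log audit 485 days ago vs limit 730 → met
6. airspace authorization renewal 566 days ago vs limit 540 → not met
7. aircraft overdue for inspection 1 ≤ 1 → met
8. condition 'flies beyond visual line of sight' holds; visual observers trained 0 < 3 → not met
9. aviation liability coverage $800,000 ≥ $525,000 → met
10. condition 'flies over people' holds; reportable incidents in the past year 5 > 2 → not met
11. Part 107 recurrent training 406 days ago vs limit 365 → not met
Not met: 1, 2, 3, 4, 6, 8, 10, 11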